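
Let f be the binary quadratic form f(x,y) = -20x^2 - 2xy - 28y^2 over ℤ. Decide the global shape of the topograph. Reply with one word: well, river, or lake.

D = b²−4ac = (-2)² − 4·(-20)·(-28) = -2236
D < 0 ⇒ definite ⇒ every region one sign ⇒ single well

well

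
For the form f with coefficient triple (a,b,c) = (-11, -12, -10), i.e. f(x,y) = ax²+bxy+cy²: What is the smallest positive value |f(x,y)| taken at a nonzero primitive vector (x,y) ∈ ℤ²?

translate: b→-10 (≡12 mod 22), so (11,12,10)→(11,-10,9)
flip: (11,-10,9)→(9,10,11)
translate: b→-8 (≡10 mod 18), so (9,10,11)→(9,-8,10)
reduced (well bottom): (9,-8,10) with a≤c, −a<b≤a
well minimum |f| = |-9| = 9 (negative-definite)

9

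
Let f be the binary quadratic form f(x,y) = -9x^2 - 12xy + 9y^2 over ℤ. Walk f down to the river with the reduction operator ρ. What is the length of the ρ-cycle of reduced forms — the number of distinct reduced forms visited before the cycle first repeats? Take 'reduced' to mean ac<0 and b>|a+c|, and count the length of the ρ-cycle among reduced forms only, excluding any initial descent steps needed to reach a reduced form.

D = 468, ⌊√D⌋ = 21
descent: ρ → (9,12,-9)  [lands on river]
river: ρ → (-9,6,12)
river: ρ → (12,18,-3)
river: ρ → (-3,18,12)
river: ρ → (12,6,-9)
river: ρ → (-9,12,9)
river: ρ → (9,6,-12)
river: ρ → (-12,18,3)
river: ρ → (3,18,-12)
river: ρ → (-12,6,9)
ρ-cycle length = 10 (tail of 1 descent step not counted)

10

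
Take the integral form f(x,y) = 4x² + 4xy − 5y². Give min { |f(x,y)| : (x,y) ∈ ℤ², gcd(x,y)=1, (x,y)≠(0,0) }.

river: ρ → (-5,6,3)
river: ρ → (3,6,-5)
river: ρ → (-5,4,4)
river: ρ → (4,4,-5)
closes: descent 0, river 4
min |a| on river = 3

3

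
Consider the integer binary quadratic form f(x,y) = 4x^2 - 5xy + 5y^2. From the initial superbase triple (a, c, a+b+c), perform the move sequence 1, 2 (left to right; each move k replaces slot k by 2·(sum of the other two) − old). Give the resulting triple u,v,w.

start (4,5,4) = (f(1,0),f(0,1),f(1,1))
replace slot 1: 2·(5+4) − 4 = 14 → (14,5,4)
replace slot 2: 2·(14+4) − 5 = 31 → (14,31,4)

14,31,4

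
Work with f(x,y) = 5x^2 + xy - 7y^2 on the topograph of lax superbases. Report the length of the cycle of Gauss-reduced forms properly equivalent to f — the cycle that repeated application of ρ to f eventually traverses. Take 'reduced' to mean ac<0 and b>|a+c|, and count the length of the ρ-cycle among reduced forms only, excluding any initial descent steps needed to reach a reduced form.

D = 141, ⌊√D⌋ = 11
descent: ρ → (-7,-1,5)
descent: ρ → (5,11,-1)  [lands on river]
river: ρ → (-1,11,5)
river: ρ → (5,9,-3)
river: ρ → (-3,9,5)
ρ-cycle length = 4 (tail of 2 descent steps not counted)

4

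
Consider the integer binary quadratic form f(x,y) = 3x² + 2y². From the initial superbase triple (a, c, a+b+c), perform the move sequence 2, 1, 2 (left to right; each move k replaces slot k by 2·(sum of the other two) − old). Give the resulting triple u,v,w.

start (3,2,5) = (f(1,0),f(0,1),f(1,1))
replace slot 2: 2·(3+5) − 2 = 14 → (3,14,5)
replace slot 1: 2·(14+5) − 3 = 35 → (35,14,5)
replace slot 2: 2·(35+5) − 14 = 66 → (35,66,5)

35,66,5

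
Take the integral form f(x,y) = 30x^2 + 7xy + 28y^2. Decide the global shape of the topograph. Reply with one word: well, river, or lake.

D = b²−4ac = 7² − 4·30·28 = -3311
D < 0 ⇒ definite ⇒ every region one sign ⇒ single well

well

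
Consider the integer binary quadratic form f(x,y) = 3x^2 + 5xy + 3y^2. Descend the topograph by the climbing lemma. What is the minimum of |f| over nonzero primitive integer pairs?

translate: b→-1 (≡5 mod 6), so (3,5,3)→(3,-1,1)
flip: (3,-1,1)→(1,1,3)
reduced (well bottom): (1,1,3) with a≤c, −a<b≤a
well minimum = a = 1

1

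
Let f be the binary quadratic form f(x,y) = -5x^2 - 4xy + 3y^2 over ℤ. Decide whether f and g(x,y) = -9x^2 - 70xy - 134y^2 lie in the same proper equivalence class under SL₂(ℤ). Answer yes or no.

D₁ = 76, D₂ = 76
river cycle of f (length 6): (3, 4, -5), (-5, 6, 2), (2, 6, -5), (-5, 4, 3), (3, 8, -1), (-1, 8, 3)
river cycle of g (length 6): (2, 6, -5), (-5, 4, 3), (3, 8, -1), (-1, 8, 3), (3, 4, -5), (-5, 6, 2)
cycles coincide ⇒ equivalent

yes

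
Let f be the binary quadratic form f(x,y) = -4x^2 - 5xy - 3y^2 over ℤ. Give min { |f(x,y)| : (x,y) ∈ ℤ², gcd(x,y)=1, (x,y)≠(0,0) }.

translate: b→-3 (≡5 mod 8), so (4,5,3)→(4,-3,2)
flip: (4,-3,2)→(2,3,4)
translate: b→-1 (≡3 mod 4), so (2,3,4)→(2,-1,3)
reduced (well bottom): (2,-1,3) with a≤c, −a<b≤a
well minimum |f| = |-2| = 2 (negative-definite)

2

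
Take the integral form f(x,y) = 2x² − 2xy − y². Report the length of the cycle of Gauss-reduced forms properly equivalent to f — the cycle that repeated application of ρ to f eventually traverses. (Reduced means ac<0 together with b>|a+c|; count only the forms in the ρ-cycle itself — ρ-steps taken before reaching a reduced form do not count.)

D = 12, ⌊√D⌋ = 3
descent: ρ → (-1,2,2)  [lands on river]
river: ρ → (2,2,-1)
ρ-cycle length = 2 (tail of 1 descent step not counted)

2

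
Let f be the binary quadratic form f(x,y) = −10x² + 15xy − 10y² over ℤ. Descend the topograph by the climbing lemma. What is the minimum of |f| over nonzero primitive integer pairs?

translate: b→5 (≡-15 mod 20), so (10,-15,10)→(10,5,5)
flip: (10,5,5)→(5,-5,10)
translate: b→5 (≡-5 mod 10), so (5,-5,10)→(5,5,10)
reduced (well bottom): (5,5,10) with a≤c, −a<b≤a
well minimum |f| = |-5| = 5 (negative-definite)

5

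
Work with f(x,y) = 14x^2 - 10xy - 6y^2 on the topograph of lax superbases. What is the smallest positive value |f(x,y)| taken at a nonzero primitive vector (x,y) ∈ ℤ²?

descent: ρ → (-6,10,14)  [lands on river]
river: ρ → (14,18,-2)
river: ρ → (-2,18,14)
river: ρ → (14,10,-6)
river: ρ → (-6,14,10)
river: ρ → (10,6,-10)
river: ρ → (-10,14,6)
river: ρ → (6,10,-14)
river: ρ → (-14,18,2)
river: ρ → (2,18,-14)
river: ρ → (-14,10,6)
river: ρ → (6,14,-10)
river: ρ → (-10,6,10)
river: ρ → (10,14,-6)
closes: descent 1, river 14
min |a| on river = 2

2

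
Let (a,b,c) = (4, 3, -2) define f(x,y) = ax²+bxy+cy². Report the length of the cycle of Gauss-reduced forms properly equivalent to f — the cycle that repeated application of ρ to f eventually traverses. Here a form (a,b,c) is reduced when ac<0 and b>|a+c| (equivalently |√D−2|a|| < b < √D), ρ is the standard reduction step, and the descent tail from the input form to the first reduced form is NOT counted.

D = 41, ⌊√D⌋ = 6
river: ρ → (-2,5,2)
river: ρ → (2,3,-4)
river: ρ → (-4,5,1)
river: ρ → (1,5,-4)
river: ρ → (-4,3,2)
river: ρ → (2,5,-2)
river: ρ → (-2,3,4)
river: ρ → (4,5,-1)
river: ρ → (-1,5,4)
river: ρ → (4,3,-2)
ρ-cycle length = 10 (tail of 0 descent steps not counted)

10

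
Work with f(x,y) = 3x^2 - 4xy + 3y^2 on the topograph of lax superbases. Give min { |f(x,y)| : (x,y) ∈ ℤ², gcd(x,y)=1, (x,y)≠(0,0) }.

translate: b→2 (≡-4 mod 6), so (3,-4,3)→(3,2,2)
flip: (3,2,2)→(2,-2,3)
translate: b→2 (≡-2 mod 4), so (2,-2,3)→(2,2,3)
reduced (well bottom): (2,2,3) with a≤c, −a<b≤a
well minimum = a = 2

2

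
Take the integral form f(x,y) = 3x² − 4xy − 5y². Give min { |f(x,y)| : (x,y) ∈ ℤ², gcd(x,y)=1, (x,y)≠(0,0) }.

descent: ρ → (-5,4,3)  [lands on river]
river: ρ → (3,8,-1)
river: ρ → (-1,8,3)
river: ρ → (3,4,-5)
river: ρ → (-5,6,2)
river: ρ → (2,6,-5)
closes: descent 1, river 6
min |a| on river = 1

1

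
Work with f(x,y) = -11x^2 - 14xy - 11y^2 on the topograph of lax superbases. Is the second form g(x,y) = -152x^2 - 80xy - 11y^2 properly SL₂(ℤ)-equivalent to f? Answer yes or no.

D₁ = -288, D₂ = -288
f is negative-definite; reduce −f:
−f: translate: b→-8 (≡14 mod 22), so (11,14,11)→(11,-8,8)
−f: flip: (11,-8,8)→(8,8,11)
−f: reduced (well bottom): (8,8,11) with a≤c, −a<b≤a
flip sign back: reduced form of f is (-8,-8,-11)
g is negative-definite; reduce −g:
−g: flip: (152,80,11)→(11,-80,152)
−g: translate: b→8 (≡-80 mod 22), so (11,-80,152)→(11,8,8)
−g: flip: (11,8,8)→(8,-8,11)
−g: translate: b→8 (≡-8 mod 16), so (8,-8,11)→(8,8,11)
−g: reduced (well bottom): (8,8,11) with a≤c, −a<b≤a
flip sign back: reduced form of g is (-8,-8,-11)
reduced forms (-8, -8, -11) vs (-8, -8, -11) ⇒ equivalent

yes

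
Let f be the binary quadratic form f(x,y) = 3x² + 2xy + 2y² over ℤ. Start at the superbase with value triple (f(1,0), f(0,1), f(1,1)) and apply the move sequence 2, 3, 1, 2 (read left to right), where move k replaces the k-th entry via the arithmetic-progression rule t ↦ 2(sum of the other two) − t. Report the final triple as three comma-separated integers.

start (3,2,7) = (f(1,0),f(0,1),f(1,1))
replace slot 2: 2·(3+7) − 2 = 18 → (3,18,7)
replace slot 3: 2·(3+18) − 7 = 35 → (3,18,35)
replace slot 1: 2·(18+35) − 3 = 103 → (103,18,35)
replace slot 2: 2·(103+35) − 18 = 258 → (103,258,35)

103,258,35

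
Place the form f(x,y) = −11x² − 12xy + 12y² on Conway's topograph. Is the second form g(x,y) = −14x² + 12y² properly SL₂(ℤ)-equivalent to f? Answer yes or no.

D₁ = 672, D₂ = 672
river cycle of f (length 6): (12, 12, -11), (-11, 10, 13), (13, 16, -8), (-8, 16, 13), (13, 10, -11), (-11, 12, 12)
river cycle of g (length 2): (12, 24, -2), (-2, 24, 12)
cycles differ ⇒ inequivalent

no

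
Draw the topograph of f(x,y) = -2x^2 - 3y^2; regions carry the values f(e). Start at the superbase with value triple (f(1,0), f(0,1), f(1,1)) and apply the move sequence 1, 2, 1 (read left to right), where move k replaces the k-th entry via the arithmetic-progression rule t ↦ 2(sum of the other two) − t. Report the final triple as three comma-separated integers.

start (-2,-3,-5) = (f(1,0),f(0,1),f(1,1))
replace slot 1: 2·((-3)+(-5)) − (-2) = -14 → (-14,-3,-5)
replace slot 2: 2·((-14)+(-5)) − (-3) = -35 → (-14,-35,-5)
replace slot 1: 2·((-35)+(-5)) − (-14) = -66 → (-66,-35,-5)

-66,-35,-5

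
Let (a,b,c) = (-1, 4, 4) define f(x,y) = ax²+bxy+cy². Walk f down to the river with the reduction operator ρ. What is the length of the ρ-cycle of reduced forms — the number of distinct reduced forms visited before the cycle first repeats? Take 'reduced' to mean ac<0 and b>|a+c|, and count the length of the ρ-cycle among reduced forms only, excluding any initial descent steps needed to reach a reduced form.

D = 32, ⌊√D⌋ = 5
river: ρ → (4,4,-1)
river: ρ → (-1,4,4)
ρ-cycle length = 2 (tail of 0 descent steps not counted)

2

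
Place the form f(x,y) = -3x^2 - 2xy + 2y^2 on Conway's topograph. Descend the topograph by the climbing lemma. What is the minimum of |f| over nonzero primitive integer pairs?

descent: ρ → (2,2,-3)  [lands on river]
river: ρ → (-3,4,1)
river: ρ → (1,4,-3)
river: ρ → (-3,2,2)
closes: descent 1, river 4
min |a| on river = 1

1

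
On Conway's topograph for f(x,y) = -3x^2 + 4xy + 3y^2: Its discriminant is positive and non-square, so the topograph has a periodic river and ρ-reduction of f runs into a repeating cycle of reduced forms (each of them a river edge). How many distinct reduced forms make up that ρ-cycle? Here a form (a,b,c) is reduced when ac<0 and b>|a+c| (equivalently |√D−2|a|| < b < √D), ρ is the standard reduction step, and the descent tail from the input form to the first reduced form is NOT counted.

D = 52, ⌊√D⌋ = 7
river: ρ → (3,2,-4)
river: ρ → (-4,6,1)
river: ρ → (1,6,-4)
river: ρ → (-4,2,3)
river: ρ → (3,4,-3)
river: ρ → (-3,2,4)
river: ρ → (4,6,-1)
river: ρ → (-1,6,4)
river: ρ → (4,2,-3)
river: ρ → (-3,4,3)
ρ-cycle length = 10 (tail of 0 descent steps not counted)

10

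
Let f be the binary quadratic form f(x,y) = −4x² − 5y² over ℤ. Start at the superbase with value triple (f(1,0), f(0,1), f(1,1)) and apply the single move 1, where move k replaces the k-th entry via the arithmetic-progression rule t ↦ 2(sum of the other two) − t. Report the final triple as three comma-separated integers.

start (-4,-5,-9) = (f(1,0),f(0,1),f(1,1))
replace slot 1: 2·((-5)+(-9)) − (-4) = -24 → (-24,-5,-9)

-24,-5,-9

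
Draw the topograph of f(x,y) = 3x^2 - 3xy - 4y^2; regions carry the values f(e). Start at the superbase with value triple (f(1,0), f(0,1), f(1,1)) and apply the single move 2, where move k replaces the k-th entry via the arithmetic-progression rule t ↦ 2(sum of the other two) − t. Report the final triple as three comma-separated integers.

start (3,-4,-4) = (f(1,0),f(0,1),f(1,1))
replace slot 2: 2·(3+(-4)) − (-4) = 2 → (3,2,-4)

3,2,-4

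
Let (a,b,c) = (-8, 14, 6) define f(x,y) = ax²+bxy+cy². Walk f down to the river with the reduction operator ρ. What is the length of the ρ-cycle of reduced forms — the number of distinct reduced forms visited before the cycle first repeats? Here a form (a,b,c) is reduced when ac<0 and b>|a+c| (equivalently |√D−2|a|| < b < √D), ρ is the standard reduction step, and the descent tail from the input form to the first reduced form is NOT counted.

D = 388, ⌊√D⌋ = 19
river: ρ → (6,10,-12)
river: ρ → (-12,14,4)
river: ρ → (4,18,-4)
river: ρ → (-4,14,12)
river: ρ → (12,10,-6)
river: ρ → (-6,14,8)
river: ρ → (8,18,-2)
river: ρ → (-2,18,8)
river: ρ → (8,14,-6)
river: ρ → (-6,10,12)
river: ρ → (12,14,-4)
river: ρ → (-4,18,4)
river: ρ → (4,14,-12)
river: ρ → (-12,10,6)
river: ρ → (6,14,-8)
river: ρ → (-8,18,2)
river: ρ → (2,18,-8)
river: ρ → (-8,14,6)
ρ-cycle length = 18 (tail of 0 descent steps not counted)

18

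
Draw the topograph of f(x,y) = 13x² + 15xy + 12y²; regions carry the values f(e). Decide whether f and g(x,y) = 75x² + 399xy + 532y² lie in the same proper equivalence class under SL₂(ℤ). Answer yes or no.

D₁ = -399, D₂ = -399
f: translate: b→-11 (≡15 mod 26), so (13,15,12)→(13,-11,10)
f: flip: (13,-11,10)→(10,11,13)
f: translate: b→-9 (≡11 mod 20), so (10,11,13)→(10,-9,12)
f: reduced (well bottom): (10,-9,12) with a≤c, −a<b≤a
g: translate: b→-51 (≡399 mod 150), so (75,399,532)→(75,-51,10)
g: flip: (75,-51,10)→(10,51,75)
g: translate: b→-9 (≡51 mod 20), so (10,51,75)→(10,-9,12)
g: reduced (well bottom): (10,-9,12) with a≤c, −a<b≤a
reduced forms (10, -9, 12) vs (10, -9, 12) ⇒ equivalent

yes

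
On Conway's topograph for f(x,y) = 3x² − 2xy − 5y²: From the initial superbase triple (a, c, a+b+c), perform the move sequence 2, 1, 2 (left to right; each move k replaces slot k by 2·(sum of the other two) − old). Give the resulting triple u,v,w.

start (3,-5,-4) = (f(1,0),f(0,1),f(1,1))
replace slot 2: 2·(3+(-4)) − (-5) = 3 → (3,3,-4)
replace slot 1: 2·(3+(-4)) − 3 = -5 → (-5,3,-4)
replace slot 2: 2·((-5)+(-4)) − 3 = -21 → (-5,-21,-4)

-5,-21,-4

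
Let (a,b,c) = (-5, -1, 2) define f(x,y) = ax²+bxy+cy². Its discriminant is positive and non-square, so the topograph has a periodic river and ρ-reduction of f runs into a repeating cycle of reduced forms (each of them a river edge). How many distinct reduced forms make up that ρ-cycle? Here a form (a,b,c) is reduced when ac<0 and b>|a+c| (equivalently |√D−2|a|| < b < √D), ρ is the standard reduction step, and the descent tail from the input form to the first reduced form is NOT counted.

D = 41, ⌊√D⌋ = 6
descent: ρ → (2,5,-2)  [lands on river]
river: ρ → (-2,3,4)
river: ρ → (4,5,-1)
river: ρ → (-1,5,4)
river: ρ → (4,3,-2)
river: ρ → (-2,5,2)
river: ρ → (2,3,-4)
river: ρ → (-4,5,1)
river: ρ → (1,5,-4)
river: ρ → (-4,3,2)
ρ-cycle length = 10 (tail of 1 descent step not counted)

10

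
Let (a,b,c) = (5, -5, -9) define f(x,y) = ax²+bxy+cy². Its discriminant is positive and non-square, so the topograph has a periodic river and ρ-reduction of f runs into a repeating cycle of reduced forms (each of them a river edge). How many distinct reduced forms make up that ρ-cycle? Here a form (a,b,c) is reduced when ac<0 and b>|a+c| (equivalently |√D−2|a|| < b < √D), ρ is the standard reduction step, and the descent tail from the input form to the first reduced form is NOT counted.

D = 205, ⌊√D⌋ = 14
descent: ρ → (-9,5,5)  [lands on river]
river: ρ → (5,5,-9)
river: ρ → (-9,13,1)
river: ρ → (1,13,-9)
ρ-cycle length = 4 (tail of 1 descent step not counted)

4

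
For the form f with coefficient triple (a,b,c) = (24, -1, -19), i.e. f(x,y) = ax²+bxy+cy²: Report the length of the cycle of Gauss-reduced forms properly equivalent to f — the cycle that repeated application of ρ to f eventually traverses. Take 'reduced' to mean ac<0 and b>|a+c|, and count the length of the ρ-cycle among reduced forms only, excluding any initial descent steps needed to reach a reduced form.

D = 1825, ⌊√D⌋ = 42
descent: ρ → (-19,39,4)  [lands on river]
river: ρ → (4,41,-9)
river: ρ → (-9,31,24)
river: ρ → (24,17,-16)
river: ρ → (-16,15,25)
river: ρ → (25,35,-6)
river: ρ → (-6,37,19)
river: ρ → (19,39,-4)
river: ρ → (-4,41,9)
river: ρ → (9,31,-24)
river: ρ → (-24,17,16)
river: ρ → (16,15,-25)
river: ρ → (-25,35,6)
river: ρ → (6,37,-19)
ρ-cycle length = 14 (tail of 1 descent step not counted)

14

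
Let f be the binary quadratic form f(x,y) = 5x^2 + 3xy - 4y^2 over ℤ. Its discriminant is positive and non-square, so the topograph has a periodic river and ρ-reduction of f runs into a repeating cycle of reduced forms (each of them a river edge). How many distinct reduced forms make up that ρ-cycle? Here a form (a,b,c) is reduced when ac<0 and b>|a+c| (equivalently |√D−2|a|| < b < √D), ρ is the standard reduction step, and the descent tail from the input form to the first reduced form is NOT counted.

D = 89, ⌊√D⌋ = 9
river: ρ → (-4,5,4)
river: ρ → (4,3,-5)
river: ρ → (-5,7,2)
river: ρ → (2,9,-1)
river: ρ → (-1,9,2)
river: ρ → (2,7,-5)
river: ρ → (-5,3,4)
river: ρ → (4,5,-4)
river: ρ → (-4,3,5)
river: ρ → (5,7,-2)
river: ρ → (-2,9,1)
river: ρ → (1,9,-2)
river: ρ → (-2,7,5)
river: ρ → (5,3,-4)
ρ-cycle length = 14 (tail of 0 descent steps not counted)

14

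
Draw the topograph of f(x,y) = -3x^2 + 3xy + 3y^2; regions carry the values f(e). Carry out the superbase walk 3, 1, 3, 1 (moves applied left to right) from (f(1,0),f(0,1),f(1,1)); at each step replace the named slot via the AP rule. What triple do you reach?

start (-3,3,3) = (f(1,0),f(0,1),f(1,1))
replace slot 3: 2·((-3)+3) − 3 = -3 → (-3,3,-3)
replace slot 1: 2·(3+(-3)) − (-3) = 3 → (3,3,-3)
replace slot 3: 2·(3+3) − (-3) = 15 → (3,3,15)
replace slot 1: 2·(3+15) − 3 = 33 → (33,3,15)

33,3,15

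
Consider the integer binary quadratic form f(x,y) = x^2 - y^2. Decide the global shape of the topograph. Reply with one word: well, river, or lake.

D = b²−4ac = 0² − 4·1·(-1) = 4
D = 2² is a perfect square ⇒ form factors over ℤ ⇒ lakes

lake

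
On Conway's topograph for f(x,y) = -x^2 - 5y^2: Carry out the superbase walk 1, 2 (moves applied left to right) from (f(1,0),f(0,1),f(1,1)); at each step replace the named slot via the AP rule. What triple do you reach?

start (-1,-5,-6) = (f(1,0),f(0,1),f(1,1))
replace slot 1: 2·((-5)+(-6)) − (-1) = -21 → (-21,-5,-6)
replace slot 2: 2·((-21)+(-6)) − (-5) = -49 → (-21,-49,-6)

-21,-49,-6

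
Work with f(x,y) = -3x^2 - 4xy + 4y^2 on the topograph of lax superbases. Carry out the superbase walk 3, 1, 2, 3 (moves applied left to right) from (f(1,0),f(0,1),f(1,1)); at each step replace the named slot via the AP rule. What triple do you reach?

start (-3,4,-3) = (f(1,0),f(0,1),f(1,1))
replace slot 3: 2·((-3)+4) − (-3) = 5 → (-3,4,5)
replace slot 1: 2·(4+5) − (-3) = 21 → (21,4,5)
replace slot 2: 2·(21+5) − 4 = 48 → (21,48,5)
replace slot 3: 2·(21+48) − 5 = 133 → (21,48,133)

21,48,133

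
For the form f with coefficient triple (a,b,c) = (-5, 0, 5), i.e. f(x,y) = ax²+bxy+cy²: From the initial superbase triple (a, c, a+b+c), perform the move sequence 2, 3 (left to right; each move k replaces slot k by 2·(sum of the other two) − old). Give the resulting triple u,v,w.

start (-5,5,0) = (f(1,0),f(0,1),f(1,1))
replace slot 2: 2·((-5)+0) − 5 = -15 → (-5,-15,0)
replace slot 3: 2·((-5)+(-15)) − 0 = -40 → (-5,-15,-40)

-5,-15,-40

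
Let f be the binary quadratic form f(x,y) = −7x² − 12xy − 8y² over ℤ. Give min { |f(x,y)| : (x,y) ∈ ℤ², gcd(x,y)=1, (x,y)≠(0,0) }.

translate: b→-2 (≡12 mod 14), so (7,12,8)→(7,-2,3)
flip: (7,-2,3)→(3,2,7)
reduced (well bottom): (3,2,7) with a≤c, −a<b≤a
well minimum |f| = |-3| = 3 (negative-definite)

3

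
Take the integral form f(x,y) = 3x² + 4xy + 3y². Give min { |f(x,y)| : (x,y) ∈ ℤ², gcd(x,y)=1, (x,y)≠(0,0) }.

translate: b→-2 (≡4 mod 6), so (3,4,3)→(3,-2,2)
flip: (3,-2,2)→(2,2,3)
reduced (well bottom): (2,2,3) with a≤c, −a<b≤a
well minimum = a = 2

2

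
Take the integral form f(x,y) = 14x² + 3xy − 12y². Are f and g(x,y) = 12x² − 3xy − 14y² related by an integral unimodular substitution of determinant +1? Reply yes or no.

D₁ = 681, D₂ = 681
river cycle of f (length 32): (-12, 21, 5), (5, 19, -16), (-16, 13, 8), (8, 19, -10), (-10, 21, 6), (6, 15, -19), (-19, 23, 2), (2, 25, -7), (-7, 17, 14), (14, 11, -10), … (22 more)
river cycle of g (length 32): (-14, 3, 12), (12, 21, -5), (-5, 19, 16), (16, 13, -8), (-8, 19, 10), (10, 21, -6), (-6, 15, 19), (19, 23, -2), (-2, 25, 7), (7, 17, -14), … (22 more)
cycles differ ⇒ inequivalent

no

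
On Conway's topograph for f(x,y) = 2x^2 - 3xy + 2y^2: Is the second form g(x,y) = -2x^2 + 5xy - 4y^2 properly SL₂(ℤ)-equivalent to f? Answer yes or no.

D₁ = -7, D₂ = -7
f: translate: b→1 (≡-3 mod 4), so (2,-3,2)→(2,1,1)
f: flip: (2,1,1)→(1,-1,2)
f: translate: b→1 (≡-1 mod 2), so (1,-1,2)→(1,1,2)
f: reduced (well bottom): (1,1,2) with a≤c, −a<b≤a
g is negative-definite; reduce −g:
−g: translate: b→-1 (≡-5 mod 4), so (2,-5,4)→(2,-1,1)
−g: flip: (2,-1,1)→(1,1,2)
−g: reduced (well bottom): (1,1,2) with a≤c, −a<b≤a
flip sign back: reduced form of g is (-1,-1,-2)
reduced forms (1, 1, 2) vs (-1, -1, -2) ⇒ inequivalent

no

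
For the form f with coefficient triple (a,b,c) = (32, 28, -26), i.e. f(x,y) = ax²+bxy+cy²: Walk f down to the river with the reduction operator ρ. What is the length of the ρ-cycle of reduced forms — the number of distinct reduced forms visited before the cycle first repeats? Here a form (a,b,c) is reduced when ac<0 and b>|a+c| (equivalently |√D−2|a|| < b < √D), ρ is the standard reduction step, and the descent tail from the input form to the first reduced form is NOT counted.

D = 4112, ⌊√D⌋ = 64
river: ρ → (-26,24,34)
river: ρ → (34,44,-16)
river: ρ → (-16,52,22)
river: ρ → (22,36,-32)
river: ρ → (-32,28,26)
river: ρ → (26,24,-34)
river: ρ → (-34,44,16)
river: ρ → (16,52,-22)
river: ρ → (-22,36,32)
river: ρ → (32,28,-26)
ρ-cycle length = 10 (tail of 0 descent steps not counted)

10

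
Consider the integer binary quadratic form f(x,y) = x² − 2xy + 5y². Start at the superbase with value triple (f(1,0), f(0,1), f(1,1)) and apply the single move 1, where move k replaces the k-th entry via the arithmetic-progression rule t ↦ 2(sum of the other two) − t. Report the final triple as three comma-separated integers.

start (1,5,4) = (f(1,0),f(0,1),f(1,1))
replace slot 1: 2·(5+4) − 1 = 17 → (17,5,4)

17,5,4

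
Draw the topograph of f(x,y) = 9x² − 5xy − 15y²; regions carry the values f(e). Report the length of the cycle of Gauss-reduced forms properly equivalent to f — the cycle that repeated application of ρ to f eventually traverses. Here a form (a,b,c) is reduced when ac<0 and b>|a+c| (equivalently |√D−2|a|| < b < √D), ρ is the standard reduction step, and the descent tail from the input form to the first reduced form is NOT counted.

D = 565, ⌊√D⌋ = 23
descent: ρ → (-15,5,9)
descent: ρ → (9,13,-11)  [lands on river]
river: ρ → (-11,9,11)
river: ρ → (11,13,-9)
river: ρ → (-9,23,1)
river: ρ → (1,23,-9)
river: ρ → (-9,13,11)
river: ρ → (11,9,-11)
river: ρ → (-11,13,9)
river: ρ → (9,23,-1)
river: ρ → (-1,23,9)
ρ-cycle length = 10 (tail of 2 descent steps not counted)

10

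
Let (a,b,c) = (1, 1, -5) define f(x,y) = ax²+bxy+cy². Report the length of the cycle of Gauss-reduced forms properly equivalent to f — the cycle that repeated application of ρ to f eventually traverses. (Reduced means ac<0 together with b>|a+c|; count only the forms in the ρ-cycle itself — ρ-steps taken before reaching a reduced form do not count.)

D = 21, ⌊√D⌋ = 4
descent: ρ → (-5,-1,1)
descent: ρ → (1,3,-3)  [lands on river]
river: ρ → (-3,3,1)
ρ-cycle length = 2 (tail of 2 descent steps not counted)

2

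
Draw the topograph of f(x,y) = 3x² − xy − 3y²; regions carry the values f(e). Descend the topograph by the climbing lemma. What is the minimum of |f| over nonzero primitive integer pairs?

descent: ρ → (-3,1,3)  [lands on river]
river: ρ → (3,5,-1)
river: ρ → (-1,5,3)
river: ρ → (3,1,-3)
river: ρ → (-3,5,1)
river: ρ → (1,5,-3)
closes: descent 1, river 6
min |a| on river = 1

1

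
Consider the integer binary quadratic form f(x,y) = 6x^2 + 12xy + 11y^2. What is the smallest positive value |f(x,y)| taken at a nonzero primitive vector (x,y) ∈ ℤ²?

translate: b→0 (≡12 mod 12), so (6,12,11)→(6,0,5)
flip: (6,0,5)→(5,0,6)
reduced (well bottom): (5,0,6) with a≤c, −a<b≤a
well minimum = a = 5

5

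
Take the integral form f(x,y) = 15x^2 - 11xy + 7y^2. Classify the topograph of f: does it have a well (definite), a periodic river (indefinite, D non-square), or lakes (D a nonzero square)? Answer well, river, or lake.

D = b²−4ac = (-11)² − 4·15·7 = -299
D < 0 ⇒ definite ⇒ every region one sign ⇒ single well

well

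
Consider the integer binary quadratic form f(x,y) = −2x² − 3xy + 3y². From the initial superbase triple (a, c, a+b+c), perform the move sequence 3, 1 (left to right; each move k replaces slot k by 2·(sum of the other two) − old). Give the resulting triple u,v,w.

start (-2,3,-2) = (f(1,0),f(0,1),f(1,1))
replace slot 3: 2·((-2)+3) − (-2) = 4 → (-2,3,4)
replace slot 1: 2·(3+4) − (-2) = 16 → (16,3,4)

16,3,4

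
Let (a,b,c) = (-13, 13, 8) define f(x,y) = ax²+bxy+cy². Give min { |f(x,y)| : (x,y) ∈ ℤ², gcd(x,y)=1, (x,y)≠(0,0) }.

river: ρ → (8,19,-7)
river: ρ → (-7,23,2)
river: ρ → (2,21,-18)
river: ρ → (-18,15,5)
river: ρ → (5,15,-18)
river: ρ → (-18,21,2)
river: ρ → (2,23,-7)
river: ρ → (-7,19,8)
river: ρ → (8,13,-13)
river: ρ → (-13,13,8)
closes: descent 0, river 10
min |a| on river = 2

2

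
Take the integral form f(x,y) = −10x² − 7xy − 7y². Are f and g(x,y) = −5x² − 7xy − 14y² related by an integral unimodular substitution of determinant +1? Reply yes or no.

D₁ = -231, D₂ = -231
f is negative-definite; reduce −f:
−f: flip: (10,7,7)→(7,-7,10)
−f: translate: b→7 (≡-7 mod 14), so (7,-7,10)→(7,7,10)
−f: reduced (well bottom): (7,7,10) with a≤c, −a<b≤a
flip sign back: reduced form of f is (-7,-7,-10)
g is negative-definite; reduce −g:
−g: translate: b→-3 (≡7 mod 10), so (5,7,14)→(5,-3,12)
−g: reduced (well bottom): (5,-3,12) with a≤c, −a<b≤a
flip sign back: reduced form of g is (-5,3,-12)
reduced forms (-7, -7, -10) vs (-5, 3, -12) ⇒ inequivalent

no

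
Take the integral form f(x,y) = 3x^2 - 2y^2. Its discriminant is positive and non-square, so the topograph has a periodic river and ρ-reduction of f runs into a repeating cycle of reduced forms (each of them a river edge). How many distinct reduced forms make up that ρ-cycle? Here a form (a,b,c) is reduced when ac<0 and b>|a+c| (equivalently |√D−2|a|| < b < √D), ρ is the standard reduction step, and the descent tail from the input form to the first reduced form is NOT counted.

D = 24, ⌊√D⌋ = 4
descent: ρ → (-2,4,1)  [lands on river]
river: ρ → (1,4,-2)
ρ-cycle length = 2 (tail of 1 descent step not counted)

2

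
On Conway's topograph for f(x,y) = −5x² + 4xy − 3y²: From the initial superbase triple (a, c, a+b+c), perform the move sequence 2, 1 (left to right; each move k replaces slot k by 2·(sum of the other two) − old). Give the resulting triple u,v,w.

start (-5,-3,-4) = (f(1,0),f(0,1),f(1,1))
replace slot 2: 2·((-5)+(-4)) − (-3) = -15 → (-5,-15,-4)
replace slot 1: 2·((-15)+(-4)) − (-5) = -33 → (-33,-15,-4)

-33,-15,-4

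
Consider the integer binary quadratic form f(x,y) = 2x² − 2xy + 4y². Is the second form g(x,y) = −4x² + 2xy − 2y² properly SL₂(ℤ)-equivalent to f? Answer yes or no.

D₁ = -28, D₂ = -28
f: translate: b→2 (≡-2 mod 4), so (2,-2,4)→(2,2,4)
f: reduced (well bottom): (2,2,4) with a≤c, −a<b≤a
g is negative-definite; reduce −g:
−g: flip: (4,-2,2)→(2,2,4)
−g: reduced (well bottom): (2,2,4) with a≤c, −a<b≤a
flip sign back: reduced form of g is (-2,-2,-4)
reduced forms (2, 2, 4) vs (-2, -2, -4) ⇒ inequivalent

no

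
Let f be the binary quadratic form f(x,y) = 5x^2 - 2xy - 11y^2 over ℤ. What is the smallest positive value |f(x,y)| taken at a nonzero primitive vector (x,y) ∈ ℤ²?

descent: ρ → (-11,2,5)
descent: ρ → (5,8,-8)  [lands on river]
river: ρ → (-8,8,5)
river: ρ → (5,12,-4)
river: ρ → (-4,12,5)
closes: descent 2, river 4
min |a| on river = 4

4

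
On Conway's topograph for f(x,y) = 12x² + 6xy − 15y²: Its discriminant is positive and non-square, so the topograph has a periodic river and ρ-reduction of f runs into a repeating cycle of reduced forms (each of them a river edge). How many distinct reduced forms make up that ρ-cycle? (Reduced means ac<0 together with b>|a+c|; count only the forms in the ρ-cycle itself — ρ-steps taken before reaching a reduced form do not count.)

D = 756, ⌊√D⌋ = 27
river: ρ → (-15,24,3)
river: ρ → (3,24,-15)
river: ρ → (-15,6,12)
river: ρ → (12,18,-9)
river: ρ → (-9,18,12)
river: ρ → (12,6,-15)
ρ-cycle length = 6 (tail of 0 descent steps not counted)

6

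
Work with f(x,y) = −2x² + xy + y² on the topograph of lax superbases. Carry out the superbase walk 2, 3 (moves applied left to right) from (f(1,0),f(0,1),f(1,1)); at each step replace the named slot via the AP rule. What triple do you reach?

start (-2,1,0) = (f(1,0),f(0,1),f(1,1))
replace slot 2: 2·((-2)+0) − 1 = -5 → (-2,-5,0)
replace slot 3: 2·((-2)+(-5)) − 0 = -14 → (-2,-5,-14)

-2,-5,-14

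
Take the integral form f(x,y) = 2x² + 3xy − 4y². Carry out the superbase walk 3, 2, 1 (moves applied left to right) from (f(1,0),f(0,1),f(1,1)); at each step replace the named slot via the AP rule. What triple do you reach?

start (2,-4,1) = (f(1,0),f(0,1),f(1,1))
replace slot 3: 2·(2+(-4)) − 1 = -5 → (2,-4,-5)
replace slot 2: 2·(2+(-5)) − (-4) = -2 → (2,-2,-5)
replace slot 1: 2·((-2)+(-5)) − 2 = -16 → (-16,-2,-5)

-16,-2,-5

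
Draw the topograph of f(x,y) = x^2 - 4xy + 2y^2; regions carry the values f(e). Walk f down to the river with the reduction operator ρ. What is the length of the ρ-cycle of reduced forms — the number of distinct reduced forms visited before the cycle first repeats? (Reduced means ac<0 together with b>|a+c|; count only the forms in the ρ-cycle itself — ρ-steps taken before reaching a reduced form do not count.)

D = 8, ⌊√D⌋ = 2
descent: ρ → (2,0,-1)
descent: ρ → (-1,2,1)  [lands on river]
river: ρ → (1,2,-1)
ρ-cycle length = 2 (tail of 2 descent steps not counted)

2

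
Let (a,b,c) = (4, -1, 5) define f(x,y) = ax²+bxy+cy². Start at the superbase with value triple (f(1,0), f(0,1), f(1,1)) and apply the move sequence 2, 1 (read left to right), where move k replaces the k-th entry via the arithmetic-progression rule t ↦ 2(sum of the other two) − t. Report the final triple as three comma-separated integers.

start (4,5,8) = (f(1,0),f(0,1),f(1,1))
replace slot 2: 2·(4+8) − 5 = 19 → (4,19,8)
replace slot 1: 2·(19+8) − 4 = 50 → (50,19,8)

50,19,8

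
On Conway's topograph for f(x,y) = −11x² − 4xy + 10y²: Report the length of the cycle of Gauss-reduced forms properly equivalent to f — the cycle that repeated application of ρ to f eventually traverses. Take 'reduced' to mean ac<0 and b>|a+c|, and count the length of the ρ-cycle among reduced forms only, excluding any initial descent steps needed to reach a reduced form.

D = 456, ⌊√D⌋ = 21
descent: ρ → (10,4,-11)  [lands on river]
river: ρ → (-11,18,3)
river: ρ → (3,18,-11)
river: ρ → (-11,4,10)
river: ρ → (10,16,-5)
river: ρ → (-5,14,13)
river: ρ → (13,12,-6)
river: ρ → (-6,12,13)
river: ρ → (13,14,-5)
river: ρ → (-5,16,10)
ρ-cycle length = 10 (tail of 1 descent step not counted)

10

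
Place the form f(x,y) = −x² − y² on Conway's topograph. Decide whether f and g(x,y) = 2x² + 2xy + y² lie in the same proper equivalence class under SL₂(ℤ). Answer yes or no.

D₁ = -4, D₂ = -4
f is negative-definite; reduce −f:
−f: reduced (well bottom): (1,0,1) with a≤c, −a<b≤a
flip sign back: reduced form of f is (-1,0,-1)
g: flip: (2,2,1)→(1,-2,2)
g: translate: b→0 (≡-2 mod 2), so (1,-2,2)→(1,0,1)
g: reduced (well bottom): (1,0,1) with a≤c, −a<b≤a
reduced forms (-1, 0, -1) vs (1, 0, 1) ⇒ inequivalent

no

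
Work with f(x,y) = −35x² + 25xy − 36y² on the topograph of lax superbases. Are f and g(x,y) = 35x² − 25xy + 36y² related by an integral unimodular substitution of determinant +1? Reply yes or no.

D₁ = -4415, D₂ = -4415
f is negative-definite; reduce −f:
−f: reduced (well bottom): (35,-25,36) with a≤c, −a<b≤a
flip sign back: reduced form of f is (-35,25,-36)
g: reduced (well bottom): (35,-25,36) with a≤c, −a<b≤a
reduced forms (-35, 25, -36) vs (35, -25, 36) ⇒ inequivalent

no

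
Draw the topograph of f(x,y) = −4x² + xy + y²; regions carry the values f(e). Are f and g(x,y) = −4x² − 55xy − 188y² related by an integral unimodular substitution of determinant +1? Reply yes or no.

D₁ = 17, D₂ = 17
river cycle of f (length 6): (1, 3, -2), (-2, 1, 2), (2, 3, -1), (-1, 3, 2), (2, 1, -2), (-2, 3, 1)
river cycle of g (length 6): (1, 3, -2), (-2, 1, 2), (2, 3, -1), (-1, 3, 2), (2, 1, -2), (-2, 3, 1)
cycles coincide ⇒ equivalent

yes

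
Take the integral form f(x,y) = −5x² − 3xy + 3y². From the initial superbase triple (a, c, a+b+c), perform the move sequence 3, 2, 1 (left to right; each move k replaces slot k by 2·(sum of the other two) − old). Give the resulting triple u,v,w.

start (-5,3,-5) = (f(1,0),f(0,1),f(1,1))
replace slot 3: 2·((-5)+3) − (-5) = 1 → (-5,3,1)
replace slot 2: 2·((-5)+1) − 3 = -11 → (-5,-11,1)
replace slot 1: 2·((-11)+1) − (-5) = -15 → (-15,-11,1)

-15,-11,1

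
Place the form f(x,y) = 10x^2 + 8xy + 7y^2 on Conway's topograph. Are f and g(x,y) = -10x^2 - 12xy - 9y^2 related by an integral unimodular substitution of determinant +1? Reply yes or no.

D₁ = -216, D₂ = -216
f: flip: (10,8,7)→(7,-8,10)
f: translate: b→6 (≡-8 mod 14), so (7,-8,10)→(7,6,9)
f: reduced (well bottom): (7,6,9) with a≤c, −a<b≤a
g is negative-definite; reduce −g:
−g: translate: b→-8 (≡12 mod 20), so (10,12,9)→(10,-8,7)
−g: flip: (10,-8,7)→(7,8,10)
−g: translate: b→-6 (≡8 mod 14), so (7,8,10)→(7,-6,9)
−g: reduced (well bottom): (7,-6,9) with a≤c, −a<b≤a
flip sign back: reduced form of g is (-7,6,-9)
reduced forms (7, 6, 9) vs (-7, 6, -9) ⇒ inequivalent

no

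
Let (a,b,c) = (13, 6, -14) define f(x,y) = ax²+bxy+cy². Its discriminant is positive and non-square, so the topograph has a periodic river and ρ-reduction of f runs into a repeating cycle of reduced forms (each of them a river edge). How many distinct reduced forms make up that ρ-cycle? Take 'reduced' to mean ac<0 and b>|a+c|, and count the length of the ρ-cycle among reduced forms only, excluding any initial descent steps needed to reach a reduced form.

D = 764, ⌊√D⌋ = 27
river: ρ → (-14,22,5)
river: ρ → (5,18,-22)
river: ρ → (-22,26,1)
river: ρ → (1,26,-22)
river: ρ → (-22,18,5)
river: ρ → (5,22,-14)
river: ρ → (-14,6,13)
river: ρ → (13,20,-7)
river: ρ → (-7,22,10)
river: ρ → (10,18,-11)
river: ρ → (-11,26,2)
river: ρ → (2,26,-11)
river: ρ → (-11,18,10)
river: ρ → (10,22,-7)
river: ρ → (-7,20,13)
river: ρ → (13,6,-14)
ρ-cycle length = 16 (tail of 0 descent steps not counted)

16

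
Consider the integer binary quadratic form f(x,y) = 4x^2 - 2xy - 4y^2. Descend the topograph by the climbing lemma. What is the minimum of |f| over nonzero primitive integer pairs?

descent: ρ → (-4,2,4)  [lands on river]
river: ρ → (4,6,-2)
river: ρ → (-2,6,4)
river: ρ → (4,2,-4)
river: ρ → (-4,6,2)
river: ρ → (2,6,-4)
closes: descent 1, river 6
min |a| on river = 2

2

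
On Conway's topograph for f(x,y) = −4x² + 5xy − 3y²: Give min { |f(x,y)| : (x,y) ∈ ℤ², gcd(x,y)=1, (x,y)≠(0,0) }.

translate: b→3 (≡-5 mod 8), so (4,-5,3)→(4,3,2)
flip: (4,3,2)→(2,-3,4)
translate: b→1 (≡-3 mod 4), so (2,-3,4)→(2,1,3)
reduced (well bottom): (2,1,3) with a≤c, −a<b≤a
well minimum |f| = |-2| = 2 (negative-definite)

2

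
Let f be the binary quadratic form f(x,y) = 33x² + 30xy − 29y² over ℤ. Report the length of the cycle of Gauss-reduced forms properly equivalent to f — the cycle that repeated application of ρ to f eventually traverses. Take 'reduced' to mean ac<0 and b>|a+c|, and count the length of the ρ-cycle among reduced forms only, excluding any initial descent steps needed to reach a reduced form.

D = 4728, ⌊√D⌋ = 68
river: ρ → (-29,28,34)
river: ρ → (34,40,-23)
river: ρ → (-23,52,22)
river: ρ → (22,36,-39)
river: ρ → (-39,42,19)
river: ρ → (19,34,-47)
river: ρ → (-47,60,6)
river: ρ → (6,60,-47)
river: ρ → (-47,34,19)
river: ρ → (19,42,-39)
river: ρ → (-39,36,22)
river: ρ → (22,52,-23)
river: ρ → (-23,40,34)
river: ρ → (34,28,-29)
river: ρ → (-29,30,33)
river: ρ → (33,36,-26)
river: ρ → (-26,68,1)
river: ρ → (1,68,-26)
river: ρ → (-26,36,33)
river: ρ → (33,30,-29)
ρ-cycle length = 20 (tail of 0 descent steps not counted)

20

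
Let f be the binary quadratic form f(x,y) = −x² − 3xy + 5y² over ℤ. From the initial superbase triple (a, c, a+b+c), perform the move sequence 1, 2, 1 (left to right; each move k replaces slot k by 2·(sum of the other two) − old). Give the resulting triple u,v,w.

start (-1,5,1) = (f(1,0),f(0,1),f(1,1))
replace slot 1: 2·(5+1) − (-1) = 13 → (13,5,1)
replace slot 2: 2·(13+1) − 5 = 23 → (13,23,1)
replace slot 1: 2·(23+1) − 13 = 35 → (35,23,1)

35,23,1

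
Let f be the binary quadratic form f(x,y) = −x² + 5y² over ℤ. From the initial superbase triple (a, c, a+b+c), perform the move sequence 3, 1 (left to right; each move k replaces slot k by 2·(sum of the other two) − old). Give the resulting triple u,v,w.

start (-1,5,4) = (f(1,0),f(0,1),f(1,1))
replace slot 3: 2·((-1)+5) − 4 = 4 → (-1,5,4)
replace slot 1: 2·(5+4) − (-1) = 19 → (19,5,4)

19,5,4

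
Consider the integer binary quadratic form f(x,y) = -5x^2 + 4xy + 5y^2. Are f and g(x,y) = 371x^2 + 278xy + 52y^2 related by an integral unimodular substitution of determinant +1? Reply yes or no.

D₁ = 116, D₂ = 116
river cycle of f (length 10): (5, 6, -4), (-4, 10, 1), (1, 10, -4), (-4, 6, 5), (5, 4, -5), (-5, 6, 4), (4, 10, -1), (-1, 10, 4), (4, 6, -5), (-5, 4, 5)
river cycle of g (length 10): (5, 6, -4), (-4, 10, 1), (1, 10, -4), (-4, 6, 5), (5, 4, -5), (-5, 6, 4), (4, 10, -1), (-1, 10, 4), (4, 6, -5), (-5, 4, 5)
cycles coincide ⇒ equivalent

yes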